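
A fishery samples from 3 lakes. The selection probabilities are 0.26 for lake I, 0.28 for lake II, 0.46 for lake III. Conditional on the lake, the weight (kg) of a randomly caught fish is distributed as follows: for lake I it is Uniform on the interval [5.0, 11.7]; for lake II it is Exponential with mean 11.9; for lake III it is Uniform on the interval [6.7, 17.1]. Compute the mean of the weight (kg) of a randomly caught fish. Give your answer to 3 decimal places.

10.977

Component means — I: 8.35; II: 11.9; III: 11.9.
E[X] = 0.26·8.35 + 0.28·11.9 + 0.46·11.9 = 10.977.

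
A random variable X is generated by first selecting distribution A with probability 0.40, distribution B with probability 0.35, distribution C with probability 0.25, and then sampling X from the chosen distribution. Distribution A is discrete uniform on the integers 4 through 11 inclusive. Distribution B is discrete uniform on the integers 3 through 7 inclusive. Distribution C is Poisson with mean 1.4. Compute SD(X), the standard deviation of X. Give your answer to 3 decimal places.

Per component, A: μ=7.5, E[X²]=61.5; B: μ=5, E[X²]=27; C: μ=1.4, E[X²]=3.36.
E[X] = 0.4·7.5 + 0.35·5 + 0.25·1.4 = 5.1.
E[X²] = 0.4·61.5 + 0.35·27 + 0.25·3.36 = 34.89.
Var(X) = E[X²] − (E[X])² = 34.89 − 26.01 = 8.88.
SD(X) = √8.88 = 2.97993.

2.980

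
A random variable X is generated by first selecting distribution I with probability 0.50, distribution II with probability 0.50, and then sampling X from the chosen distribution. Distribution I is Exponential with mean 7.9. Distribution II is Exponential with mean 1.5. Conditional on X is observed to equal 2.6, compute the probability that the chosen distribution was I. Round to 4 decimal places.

Likelihoods f(2.6 | ·): I: 0.0910837; II: 0.117796.
Posterior ∝ prior × likelihood. Numerator for I: 0.5·0.0910837 = 0.0455418.
Normalizing constant: 0.5·0.0910837 + 0.5·0.117796 = 0.10444.
P(I | observation) = 0.0455418 / 0.10444 = 0.436057.

0.4361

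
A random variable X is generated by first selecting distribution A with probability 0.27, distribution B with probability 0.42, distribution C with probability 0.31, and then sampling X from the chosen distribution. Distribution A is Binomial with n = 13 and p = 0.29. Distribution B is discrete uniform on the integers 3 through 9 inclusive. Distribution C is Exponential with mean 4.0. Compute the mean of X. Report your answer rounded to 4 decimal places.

Component means — A: 3.77; B: 6; C: 4.
E[X] = 0.27·3.77 + 0.42·6 + 0.31·4 = 4.7779.

4.7779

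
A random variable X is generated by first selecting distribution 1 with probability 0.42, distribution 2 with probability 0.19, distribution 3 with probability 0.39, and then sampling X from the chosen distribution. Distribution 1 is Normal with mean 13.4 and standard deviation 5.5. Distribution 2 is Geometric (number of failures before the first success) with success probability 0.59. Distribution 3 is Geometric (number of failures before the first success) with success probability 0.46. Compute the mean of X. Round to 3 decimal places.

Component means — 1: 13.4; 2: 0.694915; 3: 1.17391.
E[X] = 0.42·13.4 + 0.19·0.694915 + 0.39·1.17391 = 6.21786.

6.218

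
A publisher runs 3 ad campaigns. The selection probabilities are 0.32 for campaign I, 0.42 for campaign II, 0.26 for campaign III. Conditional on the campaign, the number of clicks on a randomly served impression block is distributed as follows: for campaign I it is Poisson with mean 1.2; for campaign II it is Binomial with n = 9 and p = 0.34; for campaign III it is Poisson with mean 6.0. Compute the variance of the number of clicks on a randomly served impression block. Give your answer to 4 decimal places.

Per component, I: μ=1.2, E[X²]=2.64; II: μ=3.06, E[X²]=11.3832; III: μ=6, E[X²]=42.
E[X] = 0.32·1.2 + 0.42·3.06 + 0.26·6 = 3.2292.
E[X²] = 0.32·2.64 + 0.42·11.3832 + 0.26·42 = 16.5457.
Var(X) = E[X²] − (E[X])² = 16.5457 − 10.4277 = 6.11801.

6.1180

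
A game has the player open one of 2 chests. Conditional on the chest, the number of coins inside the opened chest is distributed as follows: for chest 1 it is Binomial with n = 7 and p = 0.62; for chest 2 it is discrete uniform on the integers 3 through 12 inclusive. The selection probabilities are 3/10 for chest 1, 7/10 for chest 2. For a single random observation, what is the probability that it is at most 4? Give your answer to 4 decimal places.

0.3008

Conditional on each chest, P(X ≤ 4): 1: 0.535887; 2: 0.2.
By total probability, P(X ≤ 4) = 0.3·0.535887 + 0.7·0.2 = 0.300766.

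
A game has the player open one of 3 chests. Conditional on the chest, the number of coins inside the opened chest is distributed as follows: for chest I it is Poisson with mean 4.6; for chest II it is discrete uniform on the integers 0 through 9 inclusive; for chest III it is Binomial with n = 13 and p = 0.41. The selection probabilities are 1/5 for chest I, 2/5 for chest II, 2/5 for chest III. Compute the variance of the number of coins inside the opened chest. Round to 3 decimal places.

Per component, I: μ=4.6, E[X²]=25.76; II: μ=4.5, E[X²]=28.5; III: μ=5.33, E[X²]=31.5536.
E[X] = 0.2·4.6 + 0.4·4.5 + 0.4·5.33 = 4.852.
E[X²] = 0.2·25.76 + 0.4·28.5 + 0.4·31.5536 = 29.1734.
Var(X) = E[X²] − (E[X])² = 29.1734 − 23.5419 = 5.63154.

5.632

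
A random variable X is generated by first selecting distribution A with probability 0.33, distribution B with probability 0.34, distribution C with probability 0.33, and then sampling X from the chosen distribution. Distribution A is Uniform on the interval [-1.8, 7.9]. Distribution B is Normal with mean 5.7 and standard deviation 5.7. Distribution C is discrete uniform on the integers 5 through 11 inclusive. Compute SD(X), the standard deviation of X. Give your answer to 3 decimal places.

4.359

Per component, A: μ=3.05, E[X²]=17.1433; B: μ=5.7, E[X²]=64.98; C: μ=8, E[X²]=68.
E[X] = 0.33·3.05 + 0.34·5.7 + 0.33·8 = 5.5845.
E[X²] = 0.33·17.1433 + 0.34·64.98 + 0.33·68 = 50.1905.
Var(X) = E[X²] − (E[X])² = 50.1905 − 31.1866 = 19.0039.
SD(X) = √19.0039 = 4.35934.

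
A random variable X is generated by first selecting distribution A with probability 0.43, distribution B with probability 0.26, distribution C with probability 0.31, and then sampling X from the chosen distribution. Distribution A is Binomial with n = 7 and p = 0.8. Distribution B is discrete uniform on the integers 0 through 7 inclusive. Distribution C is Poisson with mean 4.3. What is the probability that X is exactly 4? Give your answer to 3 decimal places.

Conditional on each component, P(X = 4): A: 0.114688; B: 0.125; C: 0.193284.
By total probability, P(X = 4) = 0.43·0.114688 + 0.26·0.125 + 0.31·0.193284 = 0.141734.

0.142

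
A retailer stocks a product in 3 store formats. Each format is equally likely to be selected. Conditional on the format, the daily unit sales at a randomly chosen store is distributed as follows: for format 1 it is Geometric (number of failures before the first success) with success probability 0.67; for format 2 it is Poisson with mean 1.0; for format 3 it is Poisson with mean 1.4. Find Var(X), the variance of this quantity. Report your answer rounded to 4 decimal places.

1.1829

Per component, 1: μ=0.492537, E[X²]=0.977723; 2: μ=1, E[X²]=2; 3: μ=1.4, E[X²]=3.36.
E[X] = 0.333333·0.492537 + 0.333333·1 + 0.333333·1.4 = 0.964179.
E[X²] = 0.333333·0.977723 + 0.333333·2 + 0.333333·3.36 = 2.11257.
Var(X) = E[X²] − (E[X])² = 2.11257 − 0.929641 = 1.18293.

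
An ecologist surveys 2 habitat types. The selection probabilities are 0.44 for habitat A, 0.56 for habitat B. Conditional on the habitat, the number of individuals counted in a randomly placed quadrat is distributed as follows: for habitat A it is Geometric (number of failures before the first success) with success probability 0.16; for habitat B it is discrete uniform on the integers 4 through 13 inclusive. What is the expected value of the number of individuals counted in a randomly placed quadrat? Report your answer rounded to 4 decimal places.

Component means — A: 5.25; B: 8.5.
E[X] = 0.44·5.25 + 0.56·8.5 = 7.07.

7.0700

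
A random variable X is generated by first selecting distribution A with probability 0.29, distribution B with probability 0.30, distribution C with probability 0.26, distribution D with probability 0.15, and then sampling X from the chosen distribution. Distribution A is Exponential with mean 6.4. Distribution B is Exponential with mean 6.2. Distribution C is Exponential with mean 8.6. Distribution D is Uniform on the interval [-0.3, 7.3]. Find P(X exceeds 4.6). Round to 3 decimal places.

Conditional on each component, P(X > 4.6): A: 0.487361; B: 0.476191; C: 0.585737; D: 0.355263.
By total probability, P(X > 4.6) = 0.29·0.487361 + 0.3·0.476191 + 0.26·0.585737 + 0.15·0.355263 = 0.489773.

0.490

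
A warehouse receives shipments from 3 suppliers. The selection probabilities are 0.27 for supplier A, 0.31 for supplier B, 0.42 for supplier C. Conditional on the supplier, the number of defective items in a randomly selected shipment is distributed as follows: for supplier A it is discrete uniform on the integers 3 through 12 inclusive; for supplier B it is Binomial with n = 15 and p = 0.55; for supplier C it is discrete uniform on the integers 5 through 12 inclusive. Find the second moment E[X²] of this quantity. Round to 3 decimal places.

For each component E[X²] = Var + (mean)², giving A: 64.5; B: 71.775; C: 77.5.
Overall E[X²] = 0.27·64.5 + 0.31·71.775 + 0.42·77.5 = 72.2152.

72.215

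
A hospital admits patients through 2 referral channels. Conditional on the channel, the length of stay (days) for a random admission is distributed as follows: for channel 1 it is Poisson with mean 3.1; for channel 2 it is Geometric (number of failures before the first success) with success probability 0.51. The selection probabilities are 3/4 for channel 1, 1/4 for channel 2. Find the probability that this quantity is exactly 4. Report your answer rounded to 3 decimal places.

0.137

Conditional on each channel, P(X = 4): 1: 0.17335; 2: 0.0294005.
By total probability, P(X = 4) = 0.75·0.17335 + 0.25·0.0294005 = 0.137362.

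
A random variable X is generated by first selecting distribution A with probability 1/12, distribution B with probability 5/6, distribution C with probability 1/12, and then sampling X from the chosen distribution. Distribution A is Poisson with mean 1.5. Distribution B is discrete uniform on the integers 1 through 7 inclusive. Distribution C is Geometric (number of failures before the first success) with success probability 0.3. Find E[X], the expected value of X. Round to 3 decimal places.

3.653

Component means — A: 1.5; B: 4; C: 2.33333.
E[X] = 0.0833333·1.5 + 0.833333·4 + 0.0833333·2.33333 = 3.65278.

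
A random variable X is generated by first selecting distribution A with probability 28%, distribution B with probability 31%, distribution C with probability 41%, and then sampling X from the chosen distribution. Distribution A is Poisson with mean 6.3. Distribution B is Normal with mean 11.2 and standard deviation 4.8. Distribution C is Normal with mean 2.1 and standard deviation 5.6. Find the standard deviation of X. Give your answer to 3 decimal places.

Per component, A: μ=6.3, E[X²]=45.99; B: μ=11.2, E[X²]=148.48; C: μ=2.1, E[X²]=35.77.
E[X] = 0.28·6.3 + 0.31·11.2 + 0.41·2.1 = 6.097.
E[X²] = 0.28·45.99 + 0.31·148.48 + 0.41·35.77 = 73.5717.
Var(X) = E[X²] − (E[X])² = 73.5717 − 37.1734 = 36.3983.
SD(X) = √36.3983 = 6.0331.

6.033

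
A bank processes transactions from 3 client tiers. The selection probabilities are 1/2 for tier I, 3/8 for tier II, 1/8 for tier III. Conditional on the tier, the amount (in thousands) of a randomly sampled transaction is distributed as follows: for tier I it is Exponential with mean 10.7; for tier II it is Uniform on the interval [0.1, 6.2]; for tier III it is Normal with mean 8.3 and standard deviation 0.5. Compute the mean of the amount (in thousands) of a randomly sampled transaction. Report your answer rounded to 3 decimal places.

Component means — I: 10.7; II: 3.15; III: 8.3.
E[X] = 0.5·10.7 + 0.375·3.15 + 0.125·8.3 = 7.56875.

7.569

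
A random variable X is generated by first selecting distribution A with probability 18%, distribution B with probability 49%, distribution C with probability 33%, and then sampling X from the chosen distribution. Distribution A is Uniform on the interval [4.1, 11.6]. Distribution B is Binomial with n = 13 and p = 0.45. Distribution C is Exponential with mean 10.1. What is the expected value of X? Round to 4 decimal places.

7.6125

Component means — A: 7.85; B: 5.85; C: 10.1.
E[X] = 0.18·7.85 + 0.49·5.85 + 0.33·10.1 = 7.6125.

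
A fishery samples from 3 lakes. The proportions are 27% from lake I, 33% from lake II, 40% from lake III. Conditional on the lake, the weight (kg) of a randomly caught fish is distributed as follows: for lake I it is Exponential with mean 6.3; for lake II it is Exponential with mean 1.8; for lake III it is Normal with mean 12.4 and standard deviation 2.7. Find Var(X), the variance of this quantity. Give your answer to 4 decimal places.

35.3560

Per component, I: μ=6.3, E[X²]=79.38; II: μ=1.8, E[X²]=6.48; III: μ=12.4, E[X²]=161.05.
E[X] = 0.27·6.3 + 0.33·1.8 + 0.4·12.4 = 7.255.
E[X²] = 0.27·79.38 + 0.33·6.48 + 0.4·161.05 = 87.991.
Var(X) = E[X²] − (E[X])² = 87.991 − 52.635 = 35.356.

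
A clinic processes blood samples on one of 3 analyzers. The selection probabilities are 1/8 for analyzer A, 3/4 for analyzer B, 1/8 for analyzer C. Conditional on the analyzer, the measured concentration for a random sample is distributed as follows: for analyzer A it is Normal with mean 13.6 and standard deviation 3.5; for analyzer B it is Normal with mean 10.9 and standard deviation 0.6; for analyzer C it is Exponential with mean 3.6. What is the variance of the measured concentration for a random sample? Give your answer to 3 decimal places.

10.663

Per component, A: μ=13.6, E[X²]=197.21; B: μ=10.9, E[X²]=119.17; C: μ=3.6, E[X²]=25.92.
E[X] = 0.125·13.6 + 0.75·10.9 + 0.125·3.6 = 10.325.
E[X²] = 0.125·197.21 + 0.75·119.17 + 0.125·25.92 = 117.269.
Var(X) = E[X²] − (E[X])² = 117.269 − 106.606 = 10.6631.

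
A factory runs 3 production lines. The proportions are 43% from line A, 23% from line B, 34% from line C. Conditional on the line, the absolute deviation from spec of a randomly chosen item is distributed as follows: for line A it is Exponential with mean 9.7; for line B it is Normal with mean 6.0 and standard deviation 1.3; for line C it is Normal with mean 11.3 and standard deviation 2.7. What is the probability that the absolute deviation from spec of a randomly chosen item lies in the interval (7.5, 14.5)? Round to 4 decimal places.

Conditional on each line, P(7.5 < X < 14.5): A: 0.237252; B: 0.124282; C: 0.802375.
By total probability, P(7.5 < X < 14.5) = 0.43·0.237252 + 0.23·0.124282 + 0.34·0.802375 = 0.403411.

0.4034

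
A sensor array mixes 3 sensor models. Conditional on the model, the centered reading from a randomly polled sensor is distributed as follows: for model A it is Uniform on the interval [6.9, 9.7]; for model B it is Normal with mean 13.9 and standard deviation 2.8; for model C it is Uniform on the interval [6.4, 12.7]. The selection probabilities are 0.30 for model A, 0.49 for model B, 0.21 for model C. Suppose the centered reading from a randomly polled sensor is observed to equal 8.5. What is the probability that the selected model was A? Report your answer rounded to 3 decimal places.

Likelihoods f(8.5 | ·): A: 0.357143; B: 0.0221869; C: 0.15873.
Posterior ∝ prior × likelihood. Numerator for A: 0.3·0.357143 = 0.107143.
Normalizing constant: 0.3·0.357143 + 0.49·0.0221869 + 0.21·0.15873 = 0.151348.
P(A | observation) = 0.107143 / 0.151348 = 0.707925.

0.708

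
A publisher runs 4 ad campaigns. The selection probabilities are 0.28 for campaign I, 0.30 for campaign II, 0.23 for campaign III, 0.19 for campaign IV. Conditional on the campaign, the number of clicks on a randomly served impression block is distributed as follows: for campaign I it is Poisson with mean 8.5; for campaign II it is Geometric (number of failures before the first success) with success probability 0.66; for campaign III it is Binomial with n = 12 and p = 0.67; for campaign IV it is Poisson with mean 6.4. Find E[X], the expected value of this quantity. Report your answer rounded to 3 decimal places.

Component means — I: 8.5; II: 0.515152; III: 8.04; IV: 6.4.
E[X] = 0.28·8.5 + 0.3·0.515152 + 0.23·8.04 + 0.19·6.4 = 5.59975.

5.600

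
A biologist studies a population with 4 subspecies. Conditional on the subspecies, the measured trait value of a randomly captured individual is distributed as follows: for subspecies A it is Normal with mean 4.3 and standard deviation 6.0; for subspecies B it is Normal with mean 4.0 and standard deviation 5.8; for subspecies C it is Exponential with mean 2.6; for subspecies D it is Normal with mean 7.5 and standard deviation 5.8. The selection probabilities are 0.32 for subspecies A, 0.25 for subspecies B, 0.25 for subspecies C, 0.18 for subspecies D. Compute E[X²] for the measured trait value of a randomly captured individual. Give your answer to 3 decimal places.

For each component E[X²] = Var + (mean)², giving A: 54.49; B: 49.64; C: 13.52; D: 89.89.
Overall E[X²] = 0.32·54.49 + 0.25·49.64 + 0.25·13.52 + 0.18·89.89 = 49.407.

49.407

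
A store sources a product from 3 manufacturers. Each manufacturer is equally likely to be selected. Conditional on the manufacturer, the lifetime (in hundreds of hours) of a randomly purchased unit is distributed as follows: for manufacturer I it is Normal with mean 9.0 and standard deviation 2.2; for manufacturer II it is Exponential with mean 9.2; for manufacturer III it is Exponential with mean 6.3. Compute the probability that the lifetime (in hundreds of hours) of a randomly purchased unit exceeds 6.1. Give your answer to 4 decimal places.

Conditional on each manufacturer, P(X > 6.1): I: 0.906279; II: 0.515281; III: 0.379746.
By total probability, P(X > 6.1) = 0.333333·0.906279 + 0.333333·0.515281 + 0.333333·0.379746 = 0.600435.

0.6004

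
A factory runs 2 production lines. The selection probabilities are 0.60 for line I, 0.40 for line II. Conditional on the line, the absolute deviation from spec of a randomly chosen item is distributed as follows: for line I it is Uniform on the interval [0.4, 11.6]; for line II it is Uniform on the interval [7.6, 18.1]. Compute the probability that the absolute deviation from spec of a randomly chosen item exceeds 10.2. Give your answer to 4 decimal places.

0.3760

Conditional on each line, P(X > 10.2): I: 0.125; II: 0.752381.
By total probability, P(X > 10.2) = 0.6·0.125 + 0.4·0.752381 = 0.375952.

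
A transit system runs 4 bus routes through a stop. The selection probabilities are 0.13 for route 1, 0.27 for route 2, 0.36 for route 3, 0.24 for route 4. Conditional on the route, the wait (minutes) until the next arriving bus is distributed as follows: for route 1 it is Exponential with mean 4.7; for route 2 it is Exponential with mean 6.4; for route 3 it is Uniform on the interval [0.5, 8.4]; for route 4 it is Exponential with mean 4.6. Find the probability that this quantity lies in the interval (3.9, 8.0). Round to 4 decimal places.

0.3499

Conditional on each route, P(3.9 < X < 8.0): 1: 0.253847; 2: 0.257186; 3: 0.518987; 4: 0.252672.
By total probability, P(3.9 < X < 8.0) = 0.13·0.253847 + 0.27·0.257186 + 0.36·0.518987 + 0.24·0.252672 = 0.349917.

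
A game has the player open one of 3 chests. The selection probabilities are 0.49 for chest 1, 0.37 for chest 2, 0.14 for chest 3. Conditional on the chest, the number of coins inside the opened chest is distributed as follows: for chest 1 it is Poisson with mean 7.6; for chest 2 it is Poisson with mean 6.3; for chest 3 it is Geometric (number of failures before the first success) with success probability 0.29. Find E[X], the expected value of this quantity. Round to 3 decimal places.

Component means — 1: 7.6; 2: 6.3; 3: 2.44828.
E[X] = 0.49·7.6 + 0.37·6.3 + 0.14·2.44828 = 6.39776.

6.398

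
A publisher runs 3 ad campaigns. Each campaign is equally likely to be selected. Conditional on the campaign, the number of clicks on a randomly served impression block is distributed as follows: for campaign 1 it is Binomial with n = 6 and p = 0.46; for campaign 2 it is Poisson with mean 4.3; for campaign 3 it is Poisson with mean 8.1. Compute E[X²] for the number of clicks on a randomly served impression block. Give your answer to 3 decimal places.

35.203

For each component E[X²] = Var + (mean)², giving 1: 9.108; 2: 22.79; 3: 73.71.
Overall E[X²] = 0.333333·9.108 + 0.333333·22.79 + 0.333333·73.71 = 35.2027.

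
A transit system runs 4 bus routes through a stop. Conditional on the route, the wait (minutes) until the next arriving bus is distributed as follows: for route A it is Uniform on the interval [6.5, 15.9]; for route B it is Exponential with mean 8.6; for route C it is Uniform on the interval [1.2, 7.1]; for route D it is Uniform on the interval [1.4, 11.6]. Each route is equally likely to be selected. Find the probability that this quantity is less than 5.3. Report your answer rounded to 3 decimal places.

Conditional on each route, P(X < 5.3): A: 0; B: 0.46005; C: 0.694915; D: 0.382353.
By total probability, P(X < 5.3) = 0.25·0 + 0.25·0.46005 + 0.25·0.694915 + 0.25·0.382353 = 0.38433.

0.384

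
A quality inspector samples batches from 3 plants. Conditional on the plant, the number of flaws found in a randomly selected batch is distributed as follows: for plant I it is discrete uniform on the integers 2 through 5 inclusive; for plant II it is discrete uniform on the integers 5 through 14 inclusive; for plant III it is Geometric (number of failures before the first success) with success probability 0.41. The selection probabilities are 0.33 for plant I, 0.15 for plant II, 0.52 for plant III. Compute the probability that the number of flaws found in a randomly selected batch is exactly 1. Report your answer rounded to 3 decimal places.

0.126

Conditional on each plant, P(X = 1): I: 0; II: 0; III: 0.2419.
By total probability, P(X = 1) = 0.33·0 + 0.15·0 + 0.52·0.2419 = 0.125788.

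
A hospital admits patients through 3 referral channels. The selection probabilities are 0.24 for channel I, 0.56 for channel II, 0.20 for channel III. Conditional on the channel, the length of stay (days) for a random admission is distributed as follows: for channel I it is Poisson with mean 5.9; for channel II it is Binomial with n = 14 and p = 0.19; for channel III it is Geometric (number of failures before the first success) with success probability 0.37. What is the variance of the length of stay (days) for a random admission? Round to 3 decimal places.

5.902

Per component, I: μ=5.9, E[X²]=40.71; II: μ=2.66, E[X²]=9.2302; III: μ=1.7027, E[X²]=7.5011.
E[X] = 0.24·5.9 + 0.56·2.66 + 0.2·1.7027 = 3.24614.
E[X²] = 0.24·40.71 + 0.56·9.2302 + 0.2·7.5011 = 16.4395.
Var(X) = E[X²] − (E[X])² = 16.4395 − 10.5374 = 5.9021.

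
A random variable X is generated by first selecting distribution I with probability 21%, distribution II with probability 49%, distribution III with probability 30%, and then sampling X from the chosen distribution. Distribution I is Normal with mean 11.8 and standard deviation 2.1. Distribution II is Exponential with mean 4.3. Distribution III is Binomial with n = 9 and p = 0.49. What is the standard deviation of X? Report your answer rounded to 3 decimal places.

4.460

Per component, I: μ=11.8, E[X²]=143.65; II: μ=4.3, E[X²]=36.98; III: μ=4.41, E[X²]=21.6972.
E[X] = 0.21·11.8 + 0.49·4.3 + 0.3·4.41 = 5.908.
E[X²] = 0.21·143.65 + 0.49·36.98 + 0.3·21.6972 = 54.7959.
Var(X) = E[X²] − (E[X])² = 54.7959 − 34.9045 = 19.8914.
SD(X) = √19.8914 = 4.45998.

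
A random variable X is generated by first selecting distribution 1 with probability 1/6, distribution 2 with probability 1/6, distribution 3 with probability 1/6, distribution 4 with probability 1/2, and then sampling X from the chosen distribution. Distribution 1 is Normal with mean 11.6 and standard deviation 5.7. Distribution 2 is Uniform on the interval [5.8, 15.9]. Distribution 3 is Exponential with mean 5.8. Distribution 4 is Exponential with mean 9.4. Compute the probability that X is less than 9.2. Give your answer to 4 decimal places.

Conditional on each component, P(X < 9.2): 1: 0.336858; 2: 0.336634; 3: 0.795299; 4: 0.624209.
By total probability, P(X < 9.2) = 0.166667·0.336858 + 0.166667·0.336634 + 0.166667·0.795299 + 0.5·0.624209 = 0.556903.

0.5569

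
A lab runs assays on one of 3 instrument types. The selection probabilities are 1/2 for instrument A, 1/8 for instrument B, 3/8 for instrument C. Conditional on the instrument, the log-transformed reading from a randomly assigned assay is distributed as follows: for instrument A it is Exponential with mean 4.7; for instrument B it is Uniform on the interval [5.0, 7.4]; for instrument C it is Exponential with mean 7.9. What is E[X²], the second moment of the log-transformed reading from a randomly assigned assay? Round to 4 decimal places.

For each component E[X²] = Var + (mean)², giving A: 44.18; B: 38.92; C: 124.82.
Overall E[X²] = 0.5·44.18 + 0.125·38.92 + 0.375·124.82 = 73.7625.

73.7625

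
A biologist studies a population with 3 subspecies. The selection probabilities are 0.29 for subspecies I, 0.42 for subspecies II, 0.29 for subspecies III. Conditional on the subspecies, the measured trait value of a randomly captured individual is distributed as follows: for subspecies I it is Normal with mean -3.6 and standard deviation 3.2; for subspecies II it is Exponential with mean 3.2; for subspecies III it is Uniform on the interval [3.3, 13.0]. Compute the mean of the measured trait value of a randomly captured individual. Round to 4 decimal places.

Component means — I: -3.6; II: 3.2; III: 8.15.
E[X] = 0.29·-3.6 + 0.42·3.2 + 0.29·8.15 = 2.6635.

2.6635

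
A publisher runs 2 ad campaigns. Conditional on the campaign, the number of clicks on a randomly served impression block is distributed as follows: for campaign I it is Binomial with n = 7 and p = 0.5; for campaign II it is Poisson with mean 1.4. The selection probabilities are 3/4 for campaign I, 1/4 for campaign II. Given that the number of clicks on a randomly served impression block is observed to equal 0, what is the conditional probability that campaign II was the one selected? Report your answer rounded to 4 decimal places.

0.9132

Likelihoods P(X=0 | ·): I: 0.0078125; II: 0.246597.
Posterior ∝ prior × likelihood. Numerator for II: 0.25·0.246597 = 0.0616492.
Normalizing constant: 0.75·0.0078125 + 0.25·0.246597 = 0.0675086.
P(II | observation) = 0.0616492 / 0.0675086 = 0.913206.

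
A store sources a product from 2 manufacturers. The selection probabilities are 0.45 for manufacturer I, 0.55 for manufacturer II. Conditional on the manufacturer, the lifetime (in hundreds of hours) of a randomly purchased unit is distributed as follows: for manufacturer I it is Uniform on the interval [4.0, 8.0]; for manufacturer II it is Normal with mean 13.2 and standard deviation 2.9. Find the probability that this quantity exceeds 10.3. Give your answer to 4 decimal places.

0.4627

Conditional on each manufacturer, P(X > 10.3): I: 0; II: 0.841345.
By total probability, P(X > 10.3) = 0.45·0 + 0.55·0.841345 = 0.46274.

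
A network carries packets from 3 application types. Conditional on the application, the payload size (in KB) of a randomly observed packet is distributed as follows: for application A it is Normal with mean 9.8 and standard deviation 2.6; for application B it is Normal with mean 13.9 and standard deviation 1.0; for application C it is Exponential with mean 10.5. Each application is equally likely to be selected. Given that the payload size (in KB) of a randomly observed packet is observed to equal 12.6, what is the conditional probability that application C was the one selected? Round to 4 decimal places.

0.1003

Likelihoods f(12.6 | ·): A: 0.0859206; B: 0.171369; C: 0.0286852.
Posterior ∝ prior × likelihood. Numerator for C: 0.333333·0.0286852 = 0.00956172.
Normalizing constant: 0.333333·0.0859206 + 0.333333·0.171369 + 0.333333·0.0286852 = 0.0953248.
P(C | observation) = 0.00956172 / 0.0953248 = 0.100307.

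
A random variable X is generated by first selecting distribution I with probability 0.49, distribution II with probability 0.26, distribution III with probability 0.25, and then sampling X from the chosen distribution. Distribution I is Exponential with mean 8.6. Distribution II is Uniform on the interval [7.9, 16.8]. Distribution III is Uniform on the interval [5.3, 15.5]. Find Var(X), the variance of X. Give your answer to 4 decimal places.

42.5597

Per component, I: μ=8.6, E[X²]=147.92; II: μ=12.35, E[X²]=159.123; III: μ=10.4, E[X²]=116.83.
E[X] = 0.49·8.6 + 0.26·12.35 + 0.25·10.4 = 10.025.
E[X²] = 0.49·147.92 + 0.26·159.123 + 0.25·116.83 = 143.06.
Var(X) = E[X²] − (E[X])² = 143.06 − 100.501 = 42.5597.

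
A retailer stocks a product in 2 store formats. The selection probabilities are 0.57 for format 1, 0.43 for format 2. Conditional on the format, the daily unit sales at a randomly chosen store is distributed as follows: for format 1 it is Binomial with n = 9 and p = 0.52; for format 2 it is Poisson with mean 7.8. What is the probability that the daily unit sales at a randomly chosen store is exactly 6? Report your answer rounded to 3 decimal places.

0.160

Conditional on each format, P(X = 6): 1: 0.183664; 2: 0.128156.
By total probability, P(X = 6) = 0.57·0.183664 + 0.43·0.128156 = 0.159795.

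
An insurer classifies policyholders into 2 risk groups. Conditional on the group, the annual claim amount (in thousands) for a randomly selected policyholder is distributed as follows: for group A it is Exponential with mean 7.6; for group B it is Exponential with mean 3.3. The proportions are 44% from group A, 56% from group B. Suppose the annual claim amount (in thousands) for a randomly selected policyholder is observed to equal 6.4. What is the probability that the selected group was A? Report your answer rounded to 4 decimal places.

0.5055

Likelihoods f(6.4 | ·): A: 0.0566846; B: 0.0435731.
Posterior ∝ prior × likelihood. Numerator for A: 0.44·0.0566846 = 0.0249412.
Normalizing constant: 0.44·0.0566846 + 0.56·0.0435731 = 0.0493421.
P(A | observation) = 0.0249412 / 0.0493421 = 0.505475.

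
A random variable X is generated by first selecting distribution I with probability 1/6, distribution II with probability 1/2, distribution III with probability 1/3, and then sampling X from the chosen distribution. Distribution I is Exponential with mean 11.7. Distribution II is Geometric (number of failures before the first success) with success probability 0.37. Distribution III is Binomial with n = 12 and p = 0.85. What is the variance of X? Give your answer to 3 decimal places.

46.114

Per component, I: μ=11.7, E[X²]=273.78; II: μ=1.7027, E[X²]=7.5011; III: μ=10.2, E[X²]=105.57.
E[X] = 0.166667·11.7 + 0.5·1.7027 + 0.333333·10.2 = 6.20135.
E[X²] = 0.166667·273.78 + 0.5·7.5011 + 0.333333·105.57 = 84.5705.
Var(X) = E[X²] − (E[X])² = 84.5705 − 38.4568 = 46.1138.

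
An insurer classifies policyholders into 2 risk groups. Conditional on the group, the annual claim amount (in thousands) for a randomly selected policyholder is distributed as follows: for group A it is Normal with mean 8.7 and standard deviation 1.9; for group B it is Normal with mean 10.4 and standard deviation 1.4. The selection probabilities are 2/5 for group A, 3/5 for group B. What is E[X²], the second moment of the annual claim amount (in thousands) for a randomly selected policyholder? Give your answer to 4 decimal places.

For each component E[X²] = Var + (mean)², giving A: 79.3; B: 110.12.
Overall E[X²] = 0.4·79.3 + 0.6·110.12 = 97.792.

97.7920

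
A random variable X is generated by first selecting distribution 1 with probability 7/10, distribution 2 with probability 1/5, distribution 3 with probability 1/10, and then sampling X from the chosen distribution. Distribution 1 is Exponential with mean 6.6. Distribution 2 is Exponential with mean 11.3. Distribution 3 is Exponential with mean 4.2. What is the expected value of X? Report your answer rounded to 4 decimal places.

Component means — 1: 6.6; 2: 11.3; 3: 4.2.
E[X] = 0.7·6.6 + 0.2·11.3 + 0.1·4.2 = 7.3.

7.3000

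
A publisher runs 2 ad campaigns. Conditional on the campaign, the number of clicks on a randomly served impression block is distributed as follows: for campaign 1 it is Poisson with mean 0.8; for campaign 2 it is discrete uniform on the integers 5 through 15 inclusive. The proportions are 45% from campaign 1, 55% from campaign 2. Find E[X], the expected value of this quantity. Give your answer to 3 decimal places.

5.860

Component means — 1: 0.8; 2: 10.
E[X] = 0.45·0.8 + 0.55·10 = 5.86.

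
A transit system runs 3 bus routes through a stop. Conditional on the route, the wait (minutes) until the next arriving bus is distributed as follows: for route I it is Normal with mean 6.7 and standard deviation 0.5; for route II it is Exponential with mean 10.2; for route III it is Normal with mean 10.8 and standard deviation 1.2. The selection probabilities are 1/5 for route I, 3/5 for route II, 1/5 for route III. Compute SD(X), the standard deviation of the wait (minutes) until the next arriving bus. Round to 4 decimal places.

Per component, I: μ=6.7, E[X²]=45.14; II: μ=10.2, E[X²]=208.08; III: μ=10.8, E[X²]=118.08.
E[X] = 0.2·6.7 + 0.6·10.2 + 0.2·10.8 = 9.62.
E[X²] = 0.2·45.14 + 0.6·208.08 + 0.2·118.08 = 157.492.
Var(X) = E[X²] − (E[X])² = 157.492 − 92.5444 = 64.9476.
SD(X) = √64.9476 = 8.05901.

8.0590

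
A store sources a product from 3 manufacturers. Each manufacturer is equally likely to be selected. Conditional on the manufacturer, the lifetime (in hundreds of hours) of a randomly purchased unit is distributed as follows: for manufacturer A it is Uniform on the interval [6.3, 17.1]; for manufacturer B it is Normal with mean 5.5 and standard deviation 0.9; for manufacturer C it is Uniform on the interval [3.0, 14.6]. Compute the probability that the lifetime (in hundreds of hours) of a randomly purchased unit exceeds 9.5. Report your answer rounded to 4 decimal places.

Conditional on each manufacturer, P(X > 9.5): A: 0.703704; B: 4.40596e-06; C: 0.439655.
By total probability, P(X > 9.5) = 0.333333·0.703704 + 0.333333·4.40596e-06 + 0.333333·0.439655 = 0.381121.

0.3811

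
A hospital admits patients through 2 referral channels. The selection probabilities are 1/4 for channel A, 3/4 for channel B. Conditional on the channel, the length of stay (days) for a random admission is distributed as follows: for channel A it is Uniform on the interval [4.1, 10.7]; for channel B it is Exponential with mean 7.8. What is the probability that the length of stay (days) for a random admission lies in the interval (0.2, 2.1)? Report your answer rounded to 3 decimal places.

0.158

Conditional on each channel, P(0.2 < X < 2.1): A: 0; B: 0.210718.
By total probability, P(0.2 < X < 2.1) = 0.25·0 + 0.75·0.210718 = 0.158038.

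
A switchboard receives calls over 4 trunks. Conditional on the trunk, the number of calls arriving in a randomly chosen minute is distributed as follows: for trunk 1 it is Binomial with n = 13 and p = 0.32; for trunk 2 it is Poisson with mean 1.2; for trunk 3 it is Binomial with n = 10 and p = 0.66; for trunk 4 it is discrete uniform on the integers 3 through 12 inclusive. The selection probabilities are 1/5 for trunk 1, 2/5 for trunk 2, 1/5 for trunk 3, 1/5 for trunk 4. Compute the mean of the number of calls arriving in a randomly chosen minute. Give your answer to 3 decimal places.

Component means — 1: 4.16; 2: 1.2; 3: 6.6; 4: 7.5.
E[X] = 0.2·4.16 + 0.4·1.2 + 0.2·6.6 + 0.2·7.5 = 4.132.

4.132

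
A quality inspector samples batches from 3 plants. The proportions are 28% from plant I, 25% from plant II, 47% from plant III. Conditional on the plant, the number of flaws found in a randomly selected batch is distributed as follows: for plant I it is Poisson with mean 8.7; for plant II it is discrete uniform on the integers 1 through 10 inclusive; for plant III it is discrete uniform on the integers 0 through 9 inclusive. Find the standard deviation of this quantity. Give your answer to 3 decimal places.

Per component, I: μ=8.7, E[X²]=84.39; II: μ=5.5, E[X²]=38.5; III: μ=4.5, E[X²]=28.5.
E[X] = 0.28·8.7 + 0.25·5.5 + 0.47·4.5 = 5.926.
E[X²] = 0.28·84.39 + 0.25·38.5 + 0.47·28.5 = 46.6492.
Var(X) = E[X²] − (E[X])² = 46.6492 − 35.1175 = 11.5317.
SD(X) = √11.5317 = 3.39584.

3.396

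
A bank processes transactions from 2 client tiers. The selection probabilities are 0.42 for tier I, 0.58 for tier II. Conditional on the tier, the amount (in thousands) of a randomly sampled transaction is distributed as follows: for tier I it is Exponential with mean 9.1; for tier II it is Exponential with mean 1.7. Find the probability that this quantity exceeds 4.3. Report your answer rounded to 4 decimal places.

0.3081

Conditional on each tier, P(X > 4.3): I: 0.623425; II: 0.0797059.
By total probability, P(X > 4.3) = 0.42·0.623425 + 0.58·0.0797059 = 0.308068.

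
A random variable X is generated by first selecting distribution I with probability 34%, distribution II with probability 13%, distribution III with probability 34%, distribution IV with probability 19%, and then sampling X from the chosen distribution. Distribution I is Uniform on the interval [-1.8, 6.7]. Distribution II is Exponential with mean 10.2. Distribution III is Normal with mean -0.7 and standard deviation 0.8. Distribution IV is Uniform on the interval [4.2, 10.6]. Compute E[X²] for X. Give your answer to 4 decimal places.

For each component E[X²] = Var + (mean)², giving I: 12.0233; II: 208.08; III: 1.13; IV: 58.1733.
Overall E[X²] = 0.34·12.0233 + 0.13·208.08 + 0.34·1.13 + 0.19·58.1733 = 42.5755.

42.5755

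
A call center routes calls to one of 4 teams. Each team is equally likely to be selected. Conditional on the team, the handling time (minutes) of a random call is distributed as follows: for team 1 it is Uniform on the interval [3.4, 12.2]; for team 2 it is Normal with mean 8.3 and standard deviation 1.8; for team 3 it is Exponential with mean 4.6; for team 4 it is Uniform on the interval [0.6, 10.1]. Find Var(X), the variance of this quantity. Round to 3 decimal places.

Per component, 1: μ=7.8, E[X²]=67.2933; 2: μ=8.3, E[X²]=72.13; 3: μ=4.6, E[X²]=42.32; 4: μ=5.35, E[X²]=36.1433.
E[X] = 0.25·7.8 + 0.25·8.3 + 0.25·4.6 + 0.25·5.35 = 6.5125.
E[X²] = 0.25·67.2933 + 0.25·72.13 + 0.25·42.32 + 0.25·36.1433 = 54.4717.
Var(X) = E[X²] − (E[X])² = 54.4717 − 42.4127 = 12.059.

12.059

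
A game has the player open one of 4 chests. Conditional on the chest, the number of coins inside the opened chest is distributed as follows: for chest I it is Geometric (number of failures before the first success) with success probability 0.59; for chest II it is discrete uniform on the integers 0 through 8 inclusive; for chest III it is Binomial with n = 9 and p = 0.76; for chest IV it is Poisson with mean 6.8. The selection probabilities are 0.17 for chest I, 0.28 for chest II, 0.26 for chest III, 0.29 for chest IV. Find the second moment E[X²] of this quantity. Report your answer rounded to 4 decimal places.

For each component E[X²] = Var + (mean)², giving I: 1.66073; II: 22.6667; III: 48.4272; IV: 53.04.
Overall E[X²] = 0.17·1.66073 + 0.28·22.6667 + 0.26·48.4272 + 0.29·53.04 = 34.6017.

34.6017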